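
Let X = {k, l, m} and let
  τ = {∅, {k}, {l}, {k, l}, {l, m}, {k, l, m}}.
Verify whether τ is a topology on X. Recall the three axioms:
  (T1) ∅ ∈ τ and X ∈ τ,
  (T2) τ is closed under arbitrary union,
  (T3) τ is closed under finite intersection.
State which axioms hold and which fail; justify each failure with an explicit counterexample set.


τ IS a topology on X.

Axiom (T1): ∅ ∈ τ? Yes; X ∈ τ? Yes.
Axiom (T2/T3): check pairwise unions and intersections of members of τ.
All pairwise intersections and unions checked — each lies in τ. Therefore τ satisfies (T1), (T2), (T3): it IS a topology on X.


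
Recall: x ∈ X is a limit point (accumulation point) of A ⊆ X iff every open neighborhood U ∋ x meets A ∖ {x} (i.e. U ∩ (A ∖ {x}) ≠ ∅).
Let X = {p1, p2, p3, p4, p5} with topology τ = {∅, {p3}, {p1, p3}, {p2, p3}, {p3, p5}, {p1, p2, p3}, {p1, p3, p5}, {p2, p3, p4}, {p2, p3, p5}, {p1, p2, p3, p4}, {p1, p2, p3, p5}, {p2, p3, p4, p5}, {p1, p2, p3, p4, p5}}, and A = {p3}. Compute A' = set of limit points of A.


A' = {p1, p2, p4, p5}

For each x ∈ X, list the open sets U ∈ τ with x ∈ U, then check whether U ∩ (A ∖ {x}) ≠ ∅ for every such U.
  x = p1: opens ∋ x are {p1, p3}, {p1, p2, p3}, {p1, p3, p5}, {p1, p2, p3, p4}, {p1, p2, p3, p5}, {p1, p2, p3, p4, p5}; each meets A ∖ {p1}, so x IS a limit point.
  x = p2: opens ∋ x are {p2, p3}, {p1, p2, p3}, {p2, p3, p4}, {p2, p3, p5}, {p1, p2, p3, p4}, {p1, p2, p3, p5}, {p2, p3, p4, p5}, {p1, p2, p3, p4, p5}; each meets A ∖ {p2}, so x IS a limit point.
  x = p3: open {p3} ∋ x has {p3} ∩ (A ∖ {p3}) = ∅, so x is NOT a limit point.
  x = p4: opens ∋ x are {p2, p3, p4}, {p1, p2, p3, p4}, {p2, p3, p4, p5}, {p1, p2, p3, p4, p5}; each meets A ∖ {p4}, so x IS a limit point.
  x = p5: opens ∋ x are {p3, p5}, {p1, p3, p5}, {p2, p3, p5}, {p1, p2, p3, p5}, {p2, p3, p4, p5}, {p1, p2, p3, p4, p5}; each meets A ∖ {p5}, so x IS a limit point.
Collecting: A' = {p1, p2, p4, p5}.


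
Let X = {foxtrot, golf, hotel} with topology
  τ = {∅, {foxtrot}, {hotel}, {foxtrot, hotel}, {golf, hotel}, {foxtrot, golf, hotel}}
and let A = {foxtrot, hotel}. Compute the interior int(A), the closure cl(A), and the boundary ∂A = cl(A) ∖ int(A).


int(A) = {foxtrot, hotel}, cl(A) = {foxtrot, golf, hotel}, ∂A = {golf}.

Closed sets in (X, τ) are complements of opens:
  closed(X, τ) = {∅, {foxtrot}, {golf}, {foxtrot, golf}, {golf, hotel}, {foxtrot, golf, hotel}}.
int(A) = ⋃ {U ∈ τ : U ⊆ A}. Opens contained in A: ∅, {foxtrot}, {hotel}, {foxtrot, hotel}.
Taking the union of these: int(A) = {foxtrot, hotel}.
cl(A) = ⋂ {C closed : A ⊆ C}. Closed sets containing A: {foxtrot, golf, hotel}.
Intersecting these: cl(A) = {foxtrot, golf, hotel}.
∂A = cl(A) ∖ int(A) = {foxtrot, golf, hotel} ∖ {foxtrot, hotel} = {golf}.


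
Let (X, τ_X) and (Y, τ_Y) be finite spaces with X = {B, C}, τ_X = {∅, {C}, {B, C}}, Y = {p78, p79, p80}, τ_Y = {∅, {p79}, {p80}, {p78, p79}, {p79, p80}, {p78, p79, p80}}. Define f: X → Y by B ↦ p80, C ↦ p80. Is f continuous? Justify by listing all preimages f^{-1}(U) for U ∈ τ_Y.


f IS continuous.

Compute f^{-1}(U) for each U ∈ τ_Y:
  U = ∅: f^{-1}(U) = ∅ ∈ τ_X ✓.
  U = {p79}: f^{-1}(U) = ∅ ∈ τ_X ✓.
  U = {p80}: f^{-1}(U) = {B, C} ∈ τ_X ✓.
  U = {p78, p79}: f^{-1}(U) = ∅ ∈ τ_X ✓.
  U = {p79, p80}: f^{-1}(U) = {B, C} ∈ τ_X ✓.
  U = {p78, p79, p80}: f^{-1}(U) = {B, C} ∈ τ_X ✓.
Every preimage lies in τ_X, so f IS continuous.


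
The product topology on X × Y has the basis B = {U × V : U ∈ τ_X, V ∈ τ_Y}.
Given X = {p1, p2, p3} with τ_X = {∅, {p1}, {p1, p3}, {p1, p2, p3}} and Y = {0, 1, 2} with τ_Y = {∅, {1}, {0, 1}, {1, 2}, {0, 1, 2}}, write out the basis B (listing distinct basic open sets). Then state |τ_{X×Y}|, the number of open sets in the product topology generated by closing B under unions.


Basis B = {∅ × ∅, {p1} × {1}, {p1} × {0, 1}, {p1} × {1, 2}, {p1, p3} × {1}, {p1} × {0, 1, 2}, {p1, p2, p3} × {1}, {p1, p3} × {0, 1}, {p1, p3} × {1, 2}, {p1, p3} × {0, 1, 2}, {p1, p2, p3} × {0, 1}, {p1, p2, p3} × {1, 2}, {p1, p2, p3} × {0, 1, 2}}; |τ_{X×Y}| = 30.

Enumerate products U × V with U ∈ τ_X, V ∈ τ_Y (deduplicated):
  ∅ × ∅ = {} (∅)
  {p1} × {1} = {(p1,1)}
  {p1} × {0, 1} = {(p1,0), (p1,1)}
  {p1} × {1, 2} = {(p1,1), (p1,2)}
  {p1, p3} × {1} = {(p1,1), (p3,1)}
  {p1} × {0, 1, 2} = {(p1,0), (p1,1), (p1,2)}
  {p1, p2, p3} × {1} = {(p1,1), (p2,1), (p3,1)}
  {p1, p3} × {0, 1} = {(p1,0), (p1,1), (p3,0), (p3,1)}
  {p1, p3} × {1, 2} = {(p1,1), (p1,2), (p3,1), (p3,2)}
  {p1, p3} × {0, 1, 2} = {(p1,0), (p1,1), (p1,2), (p3,0), (p3,1), (p3,2)}
  {p1, p2, p3} × {0, 1} = {(p1,0), (p1,1), (p2,0), (p2,1), (p3,0), (p3,1)}
  {p1, p2, p3} × {1, 2} = {(p1,1), (p1,2), (p2,1), (p2,2), (p3,1), (p3,2)}
  {p1, p2, p3} × {0, 1, 2} = {(p1,0), (p1,1), (p1,2), (p2,0), (p2,1), (p2,2), (p3,0), (p3,1), (p3,2)}
These 13 distinct sets form the basis B.
Close under arbitrary unions to get τ_{X×Y}; counting gives |τ_{X×Y}| = 30.


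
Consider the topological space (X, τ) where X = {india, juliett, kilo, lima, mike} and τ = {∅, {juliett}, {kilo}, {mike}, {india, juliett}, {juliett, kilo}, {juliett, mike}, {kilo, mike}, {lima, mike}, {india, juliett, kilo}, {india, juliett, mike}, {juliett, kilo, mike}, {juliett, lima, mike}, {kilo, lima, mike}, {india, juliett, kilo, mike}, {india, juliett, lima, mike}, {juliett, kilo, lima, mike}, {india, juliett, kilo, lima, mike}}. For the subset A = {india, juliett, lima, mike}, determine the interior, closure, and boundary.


int(A) = {india, juliett, lima, mike}, cl(A) = {india, juliett, lima, mike}, ∂A = ∅.

Closed sets in (X, τ) are complements of opens:
  closed(X, τ) = {∅, {india}, {kilo}, {lima}, {india, juliett}, {india, kilo}, {india, lima}, {kilo, lima}, {lima, mike}, {india, juliett, kilo}, {india, juliett, lima}, {india, kilo, lima}, {india, lima, mike}, {kilo, lima, mike}, {india, juliett, kilo, lima}, {india, juliett, lima, mike}, {india, kilo, lima, mike}, {india, juliett, kilo, lima, mike}}.
int(A) = ⋃ {U ∈ τ : U ⊆ A}. Opens contained in A: ∅, {juliett}, {mike}, {india, juliett}, {juliett, mike}, {lima, mike}, {india, juliett, mike}, {juliett, lima, mike}, {india, juliett, lima, mike}.
Taking the union of these: int(A) = {india, juliett, lima, mike}.
cl(A) = ⋂ {C closed : A ⊆ C}. Closed sets containing A: {india, juliett, lima, mike}, {india, juliett, kilo, lima, mike}.
Intersecting these: cl(A) = {india, juliett, lima, mike}.
∂A = cl(A) ∖ int(A) = {india, juliett, lima, mike} ∖ {india, juliett, lima, mike} = ∅.


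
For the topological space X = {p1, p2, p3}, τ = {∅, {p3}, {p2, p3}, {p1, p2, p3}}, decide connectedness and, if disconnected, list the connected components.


(X, τ) is connected.

Find clopen sets (U ∈ τ with X ∖ U ∈ τ):
  U = ∅, X ∖ U = {p1, p2, p3} — both open, so U is clopen.
  U = {p1, p2, p3}, X ∖ U = ∅ — both open, so U is clopen.
Only trivial clopens (∅ and X) exist, so (X, τ) is connected.
Compute connected components by grouping points that agree on all clopens:
  component: {p1, p2, p3}


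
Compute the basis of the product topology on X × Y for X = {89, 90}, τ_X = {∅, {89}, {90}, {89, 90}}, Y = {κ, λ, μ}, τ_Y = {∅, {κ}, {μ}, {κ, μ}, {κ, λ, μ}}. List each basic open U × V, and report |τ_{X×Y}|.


Basis B = {∅ × ∅, {89} × {κ}, {89} × {μ}, {90} × {κ}, {90} × {μ}, {89} × {κ, μ}, {89, 90} × {κ}, {89, 90} × {μ}, {90} × {κ, μ}, {89} × {κ, λ, μ}, {90} × {κ, λ, μ}, {89, 90} × {κ, μ}, {89, 90} × {κ, λ, μ}}; |τ_{X×Y}| = 25.

Enumerate products U × V with U ∈ τ_X, V ∈ τ_Y (deduplicated):
  ∅ × ∅ = {} (∅)
  {89} × {κ} = {(89,κ)}
  {89} × {μ} = {(89,μ)}
  {90} × {κ} = {(90,κ)}
  {90} × {μ} = {(90,μ)}
  {89} × {κ, μ} = {(89,κ), (89,μ)}
  {89, 90} × {κ} = {(89,κ), (90,κ)}
  {89, 90} × {μ} = {(89,μ), (90,μ)}
  {90} × {κ, μ} = {(90,κ), (90,μ)}
  {89} × {κ, λ, μ} = {(89,κ), (89,λ), (89,μ)}
  {90} × {κ, λ, μ} = {(90,κ), (90,λ), (90,μ)}
  {89, 90} × {κ, μ} = {(89,κ), (89,μ), (90,κ), (90,μ)}
  {89, 90} × {κ, λ, μ} = {(89,κ), (89,λ), (89,μ), (90,κ), (90,λ), (90,μ)}
These 13 distinct sets form the basis B.
Close under arbitrary unions to get τ_{X×Y}; counting gives |τ_{X×Y}| = 25.


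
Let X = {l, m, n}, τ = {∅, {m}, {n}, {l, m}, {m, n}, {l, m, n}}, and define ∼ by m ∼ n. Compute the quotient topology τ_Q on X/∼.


X/∼ = {[l], [m=n]}; |τ_Q| = 3.

Equivalence classes: [l], [m=n].
Quotient map π: X → X/∼ sends l ↦ [l], m ↦ [m=n], n ↦ [m=n].
For each subset V ⊆ X/∼, compute π^{-1}(V) ⊆ X and check whether π^{-1}(V) ∈ τ. V is open in τ_Q iff π^{-1}(V) ∈ τ.
  V = {}: π^{-1}(V) = ∅ ∈ τ ✓.
  V = {[l]}: π^{-1}(V) = {l} ∉ τ ✗.
  V = {[m=n]}: π^{-1}(V) = {m, n} ∈ τ ✓.
  V = {[l], [m=n]}: π^{-1}(V) = {l, m, n} ∈ τ ✓.
Open sets in the quotient: τ_Q = {{}, {[m=n]}, {[l], [m=n]}} (3 elements).


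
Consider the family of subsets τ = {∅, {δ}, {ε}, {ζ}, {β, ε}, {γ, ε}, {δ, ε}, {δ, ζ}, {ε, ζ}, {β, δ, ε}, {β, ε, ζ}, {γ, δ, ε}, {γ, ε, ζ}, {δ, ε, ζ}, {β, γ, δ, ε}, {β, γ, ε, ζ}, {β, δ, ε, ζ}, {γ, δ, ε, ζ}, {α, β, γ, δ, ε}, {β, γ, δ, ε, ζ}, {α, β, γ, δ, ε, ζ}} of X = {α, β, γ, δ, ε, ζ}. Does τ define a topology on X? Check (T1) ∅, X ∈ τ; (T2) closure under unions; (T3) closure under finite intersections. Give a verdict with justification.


τ is NOT a topology on X.

Axiom (T1): ∅ ∈ τ? Yes; X ∈ τ? Yes.
Axiom (T2/T3): check pairwise unions and intersections of members of τ.
Counterexample for (T2): {β, ε} ∪ {γ, ε} = {β, γ, ε} ∉ τ. Therefore τ is NOT a topology.


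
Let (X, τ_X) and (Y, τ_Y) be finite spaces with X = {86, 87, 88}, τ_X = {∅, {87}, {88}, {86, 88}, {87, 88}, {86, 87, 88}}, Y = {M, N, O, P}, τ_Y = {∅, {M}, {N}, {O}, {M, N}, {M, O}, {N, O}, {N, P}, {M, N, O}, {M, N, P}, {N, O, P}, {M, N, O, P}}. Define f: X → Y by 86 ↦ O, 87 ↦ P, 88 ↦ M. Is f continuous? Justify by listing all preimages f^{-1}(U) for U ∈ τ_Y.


f is NOT continuous.

Compute f^{-1}(U) for each U ∈ τ_Y:
  U = ∅: f^{-1}(U) = ∅ ∈ τ_X ✓.
  U = {M}: f^{-1}(U) = {88} ∈ τ_X ✓.
  U = {N}: f^{-1}(U) = ∅ ∈ τ_X ✓.
  U = {O}: f^{-1}(U) = {86} ∉ τ_X ✗.
  U = {M, N}: f^{-1}(U) = {88} ∈ τ_X ✓.
  U = {M, O}: f^{-1}(U) = {86, 88} ∈ τ_X ✓.
  U = {N, O}: f^{-1}(U) = {86} ∉ τ_X ✗.
  U = {N, P}: f^{-1}(U) = {87} ∈ τ_X ✓.
  U = {M, N, O}: f^{-1}(U) = {86, 88} ∈ τ_X ✓.
  U = {M, N, P}: f^{-1}(U) = {87, 88} ∈ τ_X ✓.
  U = {N, O, P}: f^{-1}(U) = {86, 87} ∉ τ_X ✗.
  U = {M, N, O, P}: f^{-1}(U) = {86, 87, 88} ∈ τ_X ✓.
Found U = {O} with f^{-1}(U) = {86} not in τ_X. Therefore f is NOT continuous.


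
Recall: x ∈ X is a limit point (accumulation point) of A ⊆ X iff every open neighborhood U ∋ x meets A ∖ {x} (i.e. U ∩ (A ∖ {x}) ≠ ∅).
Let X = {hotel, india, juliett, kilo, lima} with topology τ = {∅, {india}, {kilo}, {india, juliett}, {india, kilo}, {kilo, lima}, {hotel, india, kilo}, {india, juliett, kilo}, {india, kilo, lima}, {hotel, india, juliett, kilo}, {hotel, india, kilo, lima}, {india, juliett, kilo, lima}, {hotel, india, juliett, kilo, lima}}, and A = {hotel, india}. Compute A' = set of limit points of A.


A' = {hotel, juliett}

For each x ∈ X, list the open sets U ∈ τ with x ∈ U, then check whether U ∩ (A ∖ {x}) ≠ ∅ for every such U.
  x = hotel: opens ∋ x are {hotel, india, kilo}, {hotel, india, juliett, kilo}, {hotel, india, kilo, lima}, {hotel, india, juliett, kilo, lima}; each meets A ∖ {hotel}, so x IS a limit point.
  x = india: open {india} ∋ x has {india} ∩ (A ∖ {india}) = ∅, so x is NOT a limit point.
  x = juliett: opens ∋ x are {india, juliett}, {india, juliett, kilo}, {hotel, india, juliett, kilo}, {india, juliett, kilo, lima}, {hotel, india, juliett, kilo, lima}; each meets A ∖ {juliett}, so x IS a limit point.
  x = kilo: open {kilo} ∋ x has {kilo} ∩ (A ∖ {kilo}) = ∅, so x is NOT a limit point.
  x = lima: open {kilo, lima} ∋ x has {kilo, lima} ∩ (A ∖ {lima}) = ∅, so x is NOT a limit point.
Collecting: A' = {hotel, juliett}.


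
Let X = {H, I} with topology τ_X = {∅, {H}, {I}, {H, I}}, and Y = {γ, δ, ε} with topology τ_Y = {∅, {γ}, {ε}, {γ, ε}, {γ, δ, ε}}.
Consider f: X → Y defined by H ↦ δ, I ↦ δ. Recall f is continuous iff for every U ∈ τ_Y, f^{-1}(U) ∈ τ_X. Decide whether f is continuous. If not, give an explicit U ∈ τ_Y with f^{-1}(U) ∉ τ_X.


f IS continuous.

Compute f^{-1}(U) for each U ∈ τ_Y:
  U = ∅: f^{-1}(U) = ∅ ∈ τ_X ✓.
  U = {γ}: f^{-1}(U) = ∅ ∈ τ_X ✓.
  U = {ε}: f^{-1}(U) = ∅ ∈ τ_X ✓.
  U = {γ, ε}: f^{-1}(U) = ∅ ∈ τ_X ✓.
  U = {γ, δ, ε}: f^{-1}(U) = {H, I} ∈ τ_X ✓.
Every preimage lies in τ_X, so f IS continuous.


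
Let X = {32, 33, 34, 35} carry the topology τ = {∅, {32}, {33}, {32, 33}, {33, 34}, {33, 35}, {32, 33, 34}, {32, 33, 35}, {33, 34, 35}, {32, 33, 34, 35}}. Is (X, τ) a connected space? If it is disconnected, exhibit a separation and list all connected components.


(X, τ) is disconnected; components = [{32}, {33, 34, 35}].

Find clopen sets (U ∈ τ with X ∖ U ∈ τ):
  U = ∅, X ∖ U = {32, 33, 34, 35} — both open, so U is clopen.
  U = {32}, X ∖ U = {33, 34, 35} — both open, so U is clopen.
  U = {33, 34, 35}, X ∖ U = {32} — both open, so U is clopen.
  U = {32, 33, 34, 35}, X ∖ U = ∅ — both open, so U is clopen.
Nontrivial clopen(s) exist: e.g. {33, 34, 35}. So (X, τ) is disconnected.
Compute connected components by grouping points that agree on all clopens:
  component: {32}
  component: {33, 34, 35}


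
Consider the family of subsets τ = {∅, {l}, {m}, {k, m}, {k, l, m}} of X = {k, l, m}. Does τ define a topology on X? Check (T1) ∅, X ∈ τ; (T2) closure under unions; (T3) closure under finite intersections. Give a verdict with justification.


τ is NOT a topology on X.

Axiom (T1): ∅ ∈ τ? Yes; X ∈ τ? Yes.
Axiom (T2/T3): check pairwise unions and intersections of members of τ.
Counterexample for (T2): {l} ∪ {m} = {l, m} ∉ τ. Therefore τ is NOT a topology.


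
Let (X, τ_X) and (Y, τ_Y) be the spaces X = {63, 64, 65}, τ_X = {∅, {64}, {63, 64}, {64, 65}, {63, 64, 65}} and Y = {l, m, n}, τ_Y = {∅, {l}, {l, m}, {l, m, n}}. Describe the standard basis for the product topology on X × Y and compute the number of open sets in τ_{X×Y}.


Basis B = {∅ × ∅, {64} × {l}, {63, 64} × {l}, {64} × {l, m}, {64, 65} × {l}, {63, 64, 65} × {l}, {64} × {l, m, n}, {63, 64} × {l, m}, {64, 65} × {l, m}, {63, 64} × {l, m, n}, {63, 64, 65} × {l, m}, {64, 65} × {l, m, n}, {63, 64, 65} × {l, m, n}}; |τ_{X×Y}| = 30.

Enumerate products U × V with U ∈ τ_X, V ∈ τ_Y (deduplicated):
  ∅ × ∅ = {} (∅)
  {64} × {l} = {(64,l)}
  {63, 64} × {l} = {(63,l), (64,l)}
  {64} × {l, m} = {(64,l), (64,m)}
  {64, 65} × {l} = {(64,l), (65,l)}
  {63, 64, 65} × {l} = {(63,l), (64,l), (65,l)}
  {64} × {l, m, n} = {(64,l), (64,m), (64,n)}
  {63, 64} × {l, m} = {(63,l), (63,m), (64,l), (64,m)}
  {64, 65} × {l, m} = {(64,l), (64,m), (65,l), (65,m)}
  {63, 64} × {l, m, n} = {(63,l), (63,m), (63,n), (64,l), (64,m), (64,n)}
  {63, 64, 65} × {l, m} = {(63,l), (63,m), (64,l), (64,m), (65,l), (65,m)}
  {64, 65} × {l, m, n} = {(64,l), (64,m), (64,n), (65,l), (65,m), (65,n)}
  {63, 64, 65} × {l, m, n} = {(63,l), (63,m), (63,n), (64,l), (64,m), (64,n), (65,l), (65,m), (65,n)}
These 13 distinct sets form the basis B.
Close under arbitrary unions to get τ_{X×Y}; counting gives |τ_{X×Y}| = 30.


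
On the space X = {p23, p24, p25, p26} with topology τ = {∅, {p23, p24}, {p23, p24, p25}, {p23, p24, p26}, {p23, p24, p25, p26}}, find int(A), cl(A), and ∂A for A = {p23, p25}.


int(A) = ∅, cl(A) = {p23, p24, p25, p26}, ∂A = {p23, p24, p25, p26}.

Closed sets in (X, τ) are complements of opens:
  closed(X, τ) = {∅, {p25}, {p26}, {p25, p26}, {p23, p24, p25, p26}}.
int(A) = ⋃ {U ∈ τ : U ⊆ A}. Opens contained in A: ∅.
Taking the union of these: int(A) = ∅.
cl(A) = ⋂ {C closed : A ⊆ C}. Closed sets containing A: {p23, p24, p25, p26}.
Intersecting these: cl(A) = {p23, p24, p25, p26}.
∂A = cl(A) ∖ int(A) = {p23, p24, p25, p26} ∖ ∅ = {p23, p24, p25, p26}.


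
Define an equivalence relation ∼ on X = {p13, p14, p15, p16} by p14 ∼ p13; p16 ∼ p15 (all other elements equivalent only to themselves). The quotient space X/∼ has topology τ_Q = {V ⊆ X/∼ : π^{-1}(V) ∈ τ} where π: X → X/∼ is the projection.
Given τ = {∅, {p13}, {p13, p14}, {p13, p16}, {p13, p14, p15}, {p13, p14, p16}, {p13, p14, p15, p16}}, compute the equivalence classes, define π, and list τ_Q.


X/∼ = {[p13=p14], [p15=p16]}; |τ_Q| = 3.

Equivalence classes: [p13=p14], [p15=p16].
Quotient map π: X → X/∼ sends p13 ↦ [p13=p14], p14 ↦ [p13=p14], p15 ↦ [p15=p16], p16 ↦ [p15=p16].
For each subset V ⊆ X/∼, compute π^{-1}(V) ⊆ X and check whether π^{-1}(V) ∈ τ. V is open in τ_Q iff π^{-1}(V) ∈ τ.
  V = {}: π^{-1}(V) = ∅ ∈ τ ✓.
  V = {[p13=p14]}: π^{-1}(V) = {p13, p14} ∈ τ ✓.
  V = {[p15=p16]}: π^{-1}(V) = {p15, p16} ∉ τ ✗.
  V = {[p13=p14], [p15=p16]}: π^{-1}(V) = {p13, p14, p15, p16} ∈ τ ✓.
Open sets in the quotient: τ_Q = {{}, {[p13=p14]}, {[p13=p14], [p15=p16]}} (3 elements).


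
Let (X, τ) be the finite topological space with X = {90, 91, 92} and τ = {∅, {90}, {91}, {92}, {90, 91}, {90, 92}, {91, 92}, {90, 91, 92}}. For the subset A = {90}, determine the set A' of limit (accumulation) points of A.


A' = ∅

For each x ∈ X, list the open sets U ∈ τ with x ∈ U, then check whether U ∩ (A ∖ {x}) ≠ ∅ for every such U.
  x = 90: open {90} ∋ x has {90} ∩ (A ∖ {90}) = ∅, so x is NOT a limit point.
  x = 91: open {91} ∋ x has {91} ∩ (A ∖ {91}) = ∅, so x is NOT a limit point.
  x = 92: open {92} ∋ x has {92} ∩ (A ∖ {92}) = ∅, so x is NOT a limit point.
Collecting: A' = ∅.


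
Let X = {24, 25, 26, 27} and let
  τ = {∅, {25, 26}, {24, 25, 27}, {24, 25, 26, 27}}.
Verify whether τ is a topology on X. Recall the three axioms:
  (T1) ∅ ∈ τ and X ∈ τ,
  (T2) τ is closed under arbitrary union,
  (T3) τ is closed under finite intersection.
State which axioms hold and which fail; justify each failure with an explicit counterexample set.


τ is NOT a topology on X.

Axiom (T1): ∅ ∈ τ? Yes; X ∈ τ? Yes.
Axiom (T2/T3): check pairwise unions and intersections of members of τ.
Counterexample for (T3): {25, 26} ∩ {24, 25, 27} = {25} ∉ τ. Therefore τ is NOT a topology.


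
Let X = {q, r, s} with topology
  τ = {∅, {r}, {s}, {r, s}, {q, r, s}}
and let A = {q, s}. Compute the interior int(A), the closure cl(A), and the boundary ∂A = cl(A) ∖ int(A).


int(A) = {s}, cl(A) = {q, s}, ∂A = {q}.

Closed sets in (X, τ) are complements of opens:
  closed(X, τ) = {∅, {q}, {q, r}, {q, s}, {q, r, s}}.
int(A) = ⋃ {U ∈ τ : U ⊆ A}. Opens contained in A: ∅, {s}.
Taking the union of these: int(A) = {s}.
cl(A) = ⋂ {C closed : A ⊆ C}. Closed sets containing A: {q, s}, {q, r, s}.
Intersecting these: cl(A) = {q, s}.
∂A = cl(A) ∖ int(A) = {q, s} ∖ {s} = {q}.


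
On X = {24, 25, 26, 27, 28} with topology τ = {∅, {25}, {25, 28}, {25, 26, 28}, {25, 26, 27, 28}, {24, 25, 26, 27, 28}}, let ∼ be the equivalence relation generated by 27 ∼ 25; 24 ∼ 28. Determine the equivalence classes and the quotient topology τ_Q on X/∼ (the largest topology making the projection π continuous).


X/∼ = {[24=28], [25=27], [26]}; |τ_Q| = 2.

Equivalence classes: [24=28], [25=27], [26].
Quotient map π: X → X/∼ sends 24 ↦ [24=28], 25 ↦ [25=27], 26 ↦ [26], 27 ↦ [25=27], 28 ↦ [24=28].
For each subset V ⊆ X/∼, compute π^{-1}(V) ⊆ X and check whether π^{-1}(V) ∈ τ. V is open in τ_Q iff π^{-1}(V) ∈ τ.
  V = {}: π^{-1}(V) = ∅ ∈ τ ✓.
  V = {[24=28]}: π^{-1}(V) = {24, 28} ∉ τ ✗.
  V = {[25=27]}: π^{-1}(V) = {25, 27} ∉ τ ✗.
  V = {[24=28], [25=27]}: π^{-1}(V) = {24, 25, 27, 28} ∉ τ ✗.
  V = {[26]}: π^{-1}(V) = {26} ∉ τ ✗.
  V = {[24=28], [26]}: π^{-1}(V) = {24, 26, 28} ∉ τ ✗.
  V = {[25=27], [26]}: π^{-1}(V) = {25, 26, 27} ∉ τ ✗.
  V = {[24=28], [25=27], [26]}: π^{-1}(V) = {24, 25, 26, 27, 28} ∈ τ ✓.
Open sets in the quotient: τ_Q = {{}, {[24=28], [25=27], [26]}} (2 elements).


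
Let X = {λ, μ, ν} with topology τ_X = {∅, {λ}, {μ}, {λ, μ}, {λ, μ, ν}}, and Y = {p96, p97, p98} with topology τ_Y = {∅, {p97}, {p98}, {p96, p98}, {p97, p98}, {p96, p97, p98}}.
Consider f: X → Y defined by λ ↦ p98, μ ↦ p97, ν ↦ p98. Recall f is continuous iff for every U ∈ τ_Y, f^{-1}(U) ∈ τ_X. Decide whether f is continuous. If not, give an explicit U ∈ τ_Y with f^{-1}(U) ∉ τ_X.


f is NOT continuous.

Compute f^{-1}(U) for each U ∈ τ_Y:
  U = ∅: f^{-1}(U) = ∅ ∈ τ_X ✓.
  U = {p97}: f^{-1}(U) = {μ} ∈ τ_X ✓.
  U = {p98}: f^{-1}(U) = {λ, ν} ∉ τ_X ✗.
  U = {p96, p98}: f^{-1}(U) = {λ, ν} ∉ τ_X ✗.
  U = {p97, p98}: f^{-1}(U) = {λ, μ, ν} ∈ τ_X ✓.
  U = {p96, p97, p98}: f^{-1}(U) = {λ, μ, ν} ∈ τ_X ✓.
Found U = {p98} with f^{-1}(U) = {λ, ν} not in τ_X. Therefore f is NOT continuous.


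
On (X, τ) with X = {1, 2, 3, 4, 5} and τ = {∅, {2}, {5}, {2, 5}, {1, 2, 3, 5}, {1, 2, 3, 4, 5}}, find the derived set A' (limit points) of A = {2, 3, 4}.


A' = {1, 3, 4}

For each x ∈ X, list the open sets U ∈ τ with x ∈ U, then check whether U ∩ (A ∖ {x}) ≠ ∅ for every such U.
  x = 1: opens ∋ x are {1, 2, 3, 5}, {1, 2, 3, 4, 5}; each meets A ∖ {1}, so x IS a limit point.
  x = 2: open {2} ∋ x has {2} ∩ (A ∖ {2}) = ∅, so x is NOT a limit point.
  x = 3: opens ∋ x are {1, 2, 3, 5}, {1, 2, 3, 4, 5}; each meets A ∖ {3}, so x IS a limit point.
  x = 4: opens ∋ x are {1, 2, 3, 4, 5}; each meets A ∖ {4}, so x IS a limit point.
  x = 5: open {5} ∋ x has {5} ∩ (A ∖ {5}) = ∅, so x is NOT a limit point.
Collecting: A' = {1, 3, 4}.


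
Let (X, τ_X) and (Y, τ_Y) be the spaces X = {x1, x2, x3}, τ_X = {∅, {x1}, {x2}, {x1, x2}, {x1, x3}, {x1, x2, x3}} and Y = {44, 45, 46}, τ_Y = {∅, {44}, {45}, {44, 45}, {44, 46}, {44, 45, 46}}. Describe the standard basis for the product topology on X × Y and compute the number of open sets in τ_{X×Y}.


Basis B = {∅ × ∅, {x1} × {44}, {x1} × {45}, {x2} × {44}, {x2} × {45}, {x1} × {44, 45}, {x1} × {44, 46}, {x1, x2} × {44}, {x1, x3} × {44}, {x1, x2} × {45}, {x1, x3} × {45}, {x2} × {44, 45}, {x2} × {44, 46}, {x1} × {44, 45, 46}, {x1, x2, x3} × {44}, {x1, x2, x3} × {45}, {x2} × {44, 45, 46}, {x1, x2} × {44, 45}, {x1, x3} × {44, 45}, {x1, x2} × {44, 46}, {x1, x3} × {44, 46}, {x1, x2} × {44, 45, 46}, {x1, x3} × {44, 45, 46}, {x1, x2, x3} × {44, 45}, {x1, x2, x3} × {44, 46}, {x1, x2, x3} × {44, 45, 46}}; |τ_{X×Y}| = 108.

Enumerate products U × V with U ∈ τ_X, V ∈ τ_Y (deduplicated):
  ∅ × ∅ = {} (∅)
  {x1} × {44} = {(x1,44)}
  {x1} × {45} = {(x1,45)}
  {x2} × {44} = {(x2,44)}
  {x2} × {45} = {(x2,45)}
  {x1} × {44, 45} = {(x1,44), (x1,45)}
  {x1} × {44, 46} = {(x1,44), (x1,46)}
  {x1, x2} × {44} = {(x1,44), (x2,44)}
  {x1, x3} × {44} = {(x1,44), (x3,44)}
  {x1, x2} × {45} = {(x1,45), (x2,45)}
  {x1, x3} × {45} = {(x1,45), (x3,45)}
  {x2} × {44, 45} = {(x2,44), (x2,45)}
  {x2} × {44, 46} = {(x2,44), (x2,46)}
  {x1} × {44, 45, 46} = {(x1,44), (x1,45), (x1,46)}
  {x1, x2, x3} × {44} = {(x1,44), (x2,44), (x3,44)}
  {x1, x2, x3} × {45} = {(x1,45), (x2,45), (x3,45)}
  {x2} × {44, 45, 46} = {(x2,44), (x2,45), (x2,46)}
  {x1, x2} × {44, 45} = {(x1,44), (x1,45), (x2,44), (x2,45)}
  {x1, x3} × {44, 45} = {(x1,44), (x1,45), (x3,44), (x3,45)}
  {x1, x2} × {44, 46} = {(x1,44), (x1,46), (x2,44), (x2,46)}
  {x1, x3} × {44, 46} = {(x1,44), (x1,46), (x3,44), (x3,46)}
  {x1, x2} × {44, 45, 46} = {(x1,44), (x1,45), (x1,46), (x2,44), (x2,45), (x2,46)}
  {x1, x3} × {44, 45, 46} = {(x1,44), (x1,45), (x1,46), (x3,44), (x3,45), (x3,46)}
  {x1, x2, x3} × {44, 45} = {(x1,44), (x1,45), (x2,44), (x2,45), (x3,44), (x3,45)}
  {x1, x2, x3} × {44, 46} = {(x1,44), (x1,46), (x2,44), (x2,46), (x3,44), (x3,46)}
  {x1, x2, x3} × {44, 45, 46} = {(x1,44), (x1,45), (x1,46), (x2,44), (x2,45), (x2,46), (x3,44), (x3,45), (x3,46)}
These 26 distinct sets form the basis B.
Close under arbitrary unions to get τ_{X×Y}; counting gives |τ_{X×Y}| = 108.


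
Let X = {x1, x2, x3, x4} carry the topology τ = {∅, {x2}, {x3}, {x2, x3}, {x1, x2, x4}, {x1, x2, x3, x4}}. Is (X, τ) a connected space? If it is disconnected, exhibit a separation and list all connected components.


(X, τ) is disconnected; components = [{x3}, {x1, x2, x4}].

Find clopen sets (U ∈ τ with X ∖ U ∈ τ):
  U = ∅, X ∖ U = {x1, x2, x3, x4} — both open, so U is clopen.
  U = {x3}, X ∖ U = {x1, x2, x4} — both open, so U is clopen.
  U = {x1, x2, x4}, X ∖ U = {x3} — both open, so U is clopen.
  U = {x1, x2, x3, x4}, X ∖ U = ∅ — both open, so U is clopen.
Nontrivial clopen(s) exist: e.g. {x3}. So (X, τ) is disconnected.
Compute connected components by grouping points that agree on all clopens:
  component: {x3}
  component: {x1, x2, x4}


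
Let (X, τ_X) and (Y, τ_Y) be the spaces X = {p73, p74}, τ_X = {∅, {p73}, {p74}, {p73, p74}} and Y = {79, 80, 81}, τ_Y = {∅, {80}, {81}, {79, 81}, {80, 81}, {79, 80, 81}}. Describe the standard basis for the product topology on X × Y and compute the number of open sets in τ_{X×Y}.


Basis B = {∅ × ∅, {p73} × {80}, {p73} × {81}, {p74} × {80}, {p74} × {81}, {p73} × {79, 81}, {p73} × {80, 81}, {p73, p74} × {80}, {p73, p74} × {81}, {p74} × {79, 81}, {p74} × {80, 81}, {p73} × {79, 80, 81}, {p74} × {79, 80, 81}, {p73, p74} × {79, 81}, {p73, p74} × {80, 81}, {p73, p74} × {79, 80, 81}}; |τ_{X×Y}| = 36.

Enumerate products U × V with U ∈ τ_X, V ∈ τ_Y (deduplicated):
  ∅ × ∅ = {} (∅)
  {p73} × {80} = {(p73,80)}
  {p73} × {81} = {(p73,81)}
  {p74} × {80} = {(p74,80)}
  {p74} × {81} = {(p74,81)}
  {p73} × {79, 81} = {(p73,79), (p73,81)}
  {p73} × {80, 81} = {(p73,80), (p73,81)}
  {p73, p74} × {80} = {(p73,80), (p74,80)}
  {p73, p74} × {81} = {(p73,81), (p74,81)}
  {p74} × {79, 81} = {(p74,79), (p74,81)}
  {p74} × {80, 81} = {(p74,80), (p74,81)}
  {p73} × {79, 80, 81} = {(p73,79), (p73,80), (p73,81)}
  {p74} × {79, 80, 81} = {(p74,79), (p74,80), (p74,81)}
  {p73, p74} × {79, 81} = {(p73,79), (p73,81), (p74,79), (p74,81)}
  {p73, p74} × {80, 81} = {(p73,80), (p73,81), (p74,80), (p74,81)}
  {p73, p74} × {79, 80, 81} = {(p73,79), (p73,80), (p73,81), (p74,79), (p74,80), (p74,81)}
These 16 distinct sets form the basis B.
Close under arbitrary unions to get τ_{X×Y}; counting gives |τ_{X×Y}| = 36.


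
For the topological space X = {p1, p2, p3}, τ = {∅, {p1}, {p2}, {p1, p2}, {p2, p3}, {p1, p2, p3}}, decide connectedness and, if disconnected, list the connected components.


(X, τ) is disconnected; components = [{p1}, {p2, p3}].

Find clopen sets (U ∈ τ with X ∖ U ∈ τ):
  U = ∅, X ∖ U = {p1, p2, p3} — both open, so U is clopen.
  U = {p1}, X ∖ U = {p2, p3} — both open, so U is clopen.
  U = {p2, p3}, X ∖ U = {p1} — both open, so U is clopen.
  U = {p1, p2, p3}, X ∖ U = ∅ — both open, so U is clopen.
Nontrivial clopen(s) exist: e.g. {p2, p3}. So (X, τ) is disconnected.
Compute connected components by grouping points that agree on all clopens:
  component: {p1}
  component: {p2, p3}


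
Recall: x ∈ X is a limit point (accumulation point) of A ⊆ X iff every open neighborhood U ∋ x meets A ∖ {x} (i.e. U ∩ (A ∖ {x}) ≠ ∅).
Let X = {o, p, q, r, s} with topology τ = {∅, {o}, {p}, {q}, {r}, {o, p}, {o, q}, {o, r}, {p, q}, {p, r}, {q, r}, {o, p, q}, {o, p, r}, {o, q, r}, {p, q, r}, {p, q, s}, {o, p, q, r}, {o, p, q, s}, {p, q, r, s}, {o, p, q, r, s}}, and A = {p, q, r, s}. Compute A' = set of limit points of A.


A' = {s}

For each x ∈ X, list the open sets U ∈ τ with x ∈ U, then check whether U ∩ (A ∖ {x}) ≠ ∅ for every such U.
  x = o: open {o} ∋ x has {o} ∩ (A ∖ {o}) = ∅, so x is NOT a limit point.
  x = p: open {p} ∋ x has {p} ∩ (A ∖ {p}) = ∅, so x is NOT a limit point.
  x = q: open {q} ∋ x has {q} ∩ (A ∖ {q}) = ∅, so x is NOT a limit point.
  x = r: open {r} ∋ x has {r} ∩ (A ∖ {r}) = ∅, so x is NOT a limit point.
  x = s: opens ∋ x are {p, q, s}, {o, p, q, s}, {p, q, r, s}, {o, p, q, r, s}; each meets A ∖ {s}, so x IS a limit point.
Collecting: A' = {s}.


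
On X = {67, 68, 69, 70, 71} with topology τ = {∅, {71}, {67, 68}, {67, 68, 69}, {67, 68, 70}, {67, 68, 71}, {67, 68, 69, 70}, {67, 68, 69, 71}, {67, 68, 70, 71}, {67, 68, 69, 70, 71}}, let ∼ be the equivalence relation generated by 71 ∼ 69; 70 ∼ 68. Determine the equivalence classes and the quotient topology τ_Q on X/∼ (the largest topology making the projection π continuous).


X/∼ = {[67], [68=70], [69=71]}; |τ_Q| = 3.

Equivalence classes: [67], [68=70], [69=71].
Quotient map π: X → X/∼ sends 67 ↦ [67], 68 ↦ [68=70], 69 ↦ [69=71], 70 ↦ [68=70], 71 ↦ [69=71].
For each subset V ⊆ X/∼, compute π^{-1}(V) ⊆ X and check whether π^{-1}(V) ∈ τ. V is open in τ_Q iff π^{-1}(V) ∈ τ.
  V = {}: π^{-1}(V) = ∅ ∈ τ ✓.
  V = {[67]}: π^{-1}(V) = {67} ∉ τ ✗.
  V = {[68=70]}: π^{-1}(V) = {68, 70} ∉ τ ✗.
  V = {[67], [68=70]}: π^{-1}(V) = {67, 68, 70} ∈ τ ✓.
  V = {[69=71]}: π^{-1}(V) = {69, 71} ∉ τ ✗.
  V = {[67], [69=71]}: π^{-1}(V) = {67, 69, 71} ∉ τ ✗.
  V = {[68=70], [69=71]}: π^{-1}(V) = {68, 69, 70, 71} ∉ τ ✗.
  V = {[67], [68=70], [69=71]}: π^{-1}(V) = {67, 68, 69, 70, 71} ∈ τ ✓.
Open sets in the quotient: τ_Q = {{}, {[67], [68=70]}, {[67], [68=70], [69=71]}} (3 elements).


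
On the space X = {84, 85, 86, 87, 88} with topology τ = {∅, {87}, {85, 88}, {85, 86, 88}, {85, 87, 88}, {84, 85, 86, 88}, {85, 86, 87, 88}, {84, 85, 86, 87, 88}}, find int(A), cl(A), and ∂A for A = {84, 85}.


int(A) = ∅, cl(A) = {84, 85, 86, 88}, ∂A = {84, 85, 86, 88}.

Closed sets in (X, τ) are complements of opens:
  closed(X, τ) = {∅, {84}, {87}, {84, 86}, {84, 87}, {84, 86, 87}, {84, 85, 86, 88}, {84, 85, 86, 87, 88}}.
int(A) = ⋃ {U ∈ τ : U ⊆ A}. Opens contained in A: ∅.
Taking the union of these: int(A) = ∅.
cl(A) = ⋂ {C closed : A ⊆ C}. Closed sets containing A: {84, 85, 86, 88}, {84, 85, 86, 87, 88}.
Intersecting these: cl(A) = {84, 85, 86, 88}.
∂A = cl(A) ∖ int(A) = {84, 85, 86, 88} ∖ ∅ = {84, 85, 86, 88}.


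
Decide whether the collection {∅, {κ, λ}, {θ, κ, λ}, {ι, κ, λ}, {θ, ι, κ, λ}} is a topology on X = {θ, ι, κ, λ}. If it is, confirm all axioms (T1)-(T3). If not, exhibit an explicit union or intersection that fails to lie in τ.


τ IS a topology on X.

Axiom (T1): ∅ ∈ τ? Yes; X ∈ τ? Yes.
Axiom (T2/T3): check pairwise unions and intersections of members of τ.
All pairwise intersections and unions checked — each lies in τ. Therefore τ satisfies (T1), (T2), (T3): it IS a topology on X.


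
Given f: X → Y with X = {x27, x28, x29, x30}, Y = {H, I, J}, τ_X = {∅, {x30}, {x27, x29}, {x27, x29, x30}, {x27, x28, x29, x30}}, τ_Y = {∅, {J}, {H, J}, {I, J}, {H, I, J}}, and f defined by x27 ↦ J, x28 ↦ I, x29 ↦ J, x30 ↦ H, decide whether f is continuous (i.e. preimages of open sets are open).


f is NOT continuous.

Compute f^{-1}(U) for each U ∈ τ_Y:
  U = ∅: f^{-1}(U) = ∅ ∈ τ_X ✓.
  U = {J}: f^{-1}(U) = {x27, x29} ∈ τ_X ✓.
  U = {H, J}: f^{-1}(U) = {x27, x29, x30} ∈ τ_X ✓.
  U = {I, J}: f^{-1}(U) = {x27, x28, x29} ∉ τ_X ✗.
  U = {H, I, J}: f^{-1}(U) = {x27, x28, x29, x30} ∈ τ_X ✓.
Found U = {I, J} with f^{-1}(U) = {x27, x28, x29} not in τ_X. Therefore f is NOT continuous.


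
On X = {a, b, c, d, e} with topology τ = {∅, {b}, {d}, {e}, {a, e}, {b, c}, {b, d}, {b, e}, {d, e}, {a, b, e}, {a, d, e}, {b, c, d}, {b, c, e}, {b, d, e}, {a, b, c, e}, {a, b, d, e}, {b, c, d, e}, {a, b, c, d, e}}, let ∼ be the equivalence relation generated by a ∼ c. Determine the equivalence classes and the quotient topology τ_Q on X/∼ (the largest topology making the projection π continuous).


X/∼ = {[a=c], [b], [d], [e]}; |τ_Q| = 10.

Equivalence classes: [a=c], [b], [d], [e].
Quotient map π: X → X/∼ sends a ↦ [a=c], b ↦ [b], c ↦ [a=c], d ↦ [d], e ↦ [e].
For each subset V ⊆ X/∼, compute π^{-1}(V) ⊆ X and check whether π^{-1}(V) ∈ τ. V is open in τ_Q iff π^{-1}(V) ∈ τ.
  V = {}: π^{-1}(V) = ∅ ∈ τ ✓.
  V = {[a=c]}: π^{-1}(V) = {a, c} ∉ τ ✗.
  V = {[b]}: π^{-1}(V) = {b} ∈ τ ✓.
  V = {[a=c], [b]}: π^{-1}(V) = {a, b, c} ∉ τ ✗.
  V = {[d]}: π^{-1}(V) = {d} ∈ τ ✓.
  V = {[a=c], [d]}: π^{-1}(V) = {a, c, d} ∉ τ ✗.
  V = {[b], [d]}: π^{-1}(V) = {b, d} ∈ τ ✓.
  V = {[a=c], [b], [d]}: π^{-1}(V) = {a, b, c, d} ∉ τ ✗.
  V = {[e]}: π^{-1}(V) = {e} ∈ τ ✓.
  V = {[a=c], [e]}: π^{-1}(V) = {a, c, e} ∉ τ ✗.
  V = {[b], [e]}: π^{-1}(V) = {b, e} ∈ τ ✓.
  V = {[a=c], [b], [e]}: π^{-1}(V) = {a, b, c, e} ∈ τ ✓.
  V = {[d], [e]}: π^{-1}(V) = {d, e} ∈ τ ✓.
  V = {[a=c], [d], [e]}: π^{-1}(V) = {a, c, d, e} ∉ τ ✗.
  V = {[b], [d], [e]}: π^{-1}(V) = {b, d, e} ∈ τ ✓.
  V = {[a=c], [b], [d], [e]}: π^{-1}(V) = {a, b, c, d, e} ∈ τ ✓.
Open sets in the quotient: τ_Q = {{}, {[b]}, {[d]}, {[b], [d]}, {[e]}, {[b], [e]}, {[a=c], [b], [e]}, {[d], [e]}, {[b], [d], [e]}, {[a=c], [b], [d], [e]}} (10 elements).


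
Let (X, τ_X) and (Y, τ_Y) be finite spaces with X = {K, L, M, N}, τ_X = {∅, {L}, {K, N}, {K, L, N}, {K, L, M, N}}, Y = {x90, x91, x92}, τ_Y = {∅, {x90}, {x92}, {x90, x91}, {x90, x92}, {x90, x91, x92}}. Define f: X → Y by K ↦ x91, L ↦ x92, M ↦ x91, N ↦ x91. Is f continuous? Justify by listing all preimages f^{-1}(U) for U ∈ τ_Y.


f is NOT continuous.

Compute f^{-1}(U) for each U ∈ τ_Y:
  U = ∅: f^{-1}(U) = ∅ ∈ τ_X ✓.
  U = {x90}: f^{-1}(U) = ∅ ∈ τ_X ✓.
  U = {x92}: f^{-1}(U) = {L} ∈ τ_X ✓.
  U = {x90, x91}: f^{-1}(U) = {K, M, N} ∉ τ_X ✗.
  U = {x90, x92}: f^{-1}(U) = {L} ∈ τ_X ✓.
  U = {x90, x91, x92}: f^{-1}(U) = {K, L, M, N} ∈ τ_X ✓.
Found U = {x90, x91} with f^{-1}(U) = {K, M, N} not in τ_X. Therefore f is NOT continuous.


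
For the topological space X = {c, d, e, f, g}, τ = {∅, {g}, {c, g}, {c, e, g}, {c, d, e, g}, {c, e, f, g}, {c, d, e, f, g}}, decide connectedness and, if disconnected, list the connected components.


(X, τ) is connected.

Find clopen sets (U ∈ τ with X ∖ U ∈ τ):
  U = ∅, X ∖ U = {c, d, e, f, g} — both open, so U is clopen.
  U = {c, d, e, f, g}, X ∖ U = ∅ — both open, so U is clopen.
Only trivial clopens (∅ and X) exist, so (X, τ) is connected.
Compute connected components by grouping points that agree on all clopens:
  component: {c, d, e, f, g}


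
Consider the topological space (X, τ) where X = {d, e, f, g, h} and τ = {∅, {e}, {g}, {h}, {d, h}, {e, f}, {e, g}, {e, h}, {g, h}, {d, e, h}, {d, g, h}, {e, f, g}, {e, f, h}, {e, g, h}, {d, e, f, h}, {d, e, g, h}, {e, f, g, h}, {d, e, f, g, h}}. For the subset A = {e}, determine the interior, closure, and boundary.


int(A) = {e}, cl(A) = {e, f}, ∂A = {f}.

Closed sets in (X, τ) are complements of opens:
  closed(X, τ) = {∅, {d}, {f}, {g}, {d, f}, {d, g}, {d, h}, {e, f}, {f, g}, {d, e, f}, {d, f, g}, {d, f, h}, {d, g, h}, {e, f, g}, {d, e, f, g}, {d, e, f, h}, {d, f, g, h}, {d, e, f, g, h}}.
int(A) = ⋃ {U ∈ τ : U ⊆ A}. Opens contained in A: ∅, {e}.
Taking the union of these: int(A) = {e}.
cl(A) = ⋂ {C closed : A ⊆ C}. Closed sets containing A: {e, f}, {d, e, f}, {e, f, g}, {d, e, f, g}, {d, e, f, h}, {d, e, f, g, h}.
Intersecting these: cl(A) = {e, f}.
∂A = cl(A) ∖ int(A) = {e, f} ∖ {e} = {f}.


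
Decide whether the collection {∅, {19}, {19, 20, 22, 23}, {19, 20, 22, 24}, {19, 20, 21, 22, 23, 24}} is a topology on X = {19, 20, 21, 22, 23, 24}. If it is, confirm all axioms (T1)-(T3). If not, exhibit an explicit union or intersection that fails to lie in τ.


τ is NOT a topology on X.

Axiom (T1): ∅ ∈ τ? Yes; X ∈ τ? Yes.
Axiom (T2/T3): check pairwise unions and intersections of members of τ.
Counterexample for (T3): {19, 20, 22, 23} ∩ {19, 20, 22, 24} = {19, 20, 22} ∉ τ. Therefore τ is NOT a topology.


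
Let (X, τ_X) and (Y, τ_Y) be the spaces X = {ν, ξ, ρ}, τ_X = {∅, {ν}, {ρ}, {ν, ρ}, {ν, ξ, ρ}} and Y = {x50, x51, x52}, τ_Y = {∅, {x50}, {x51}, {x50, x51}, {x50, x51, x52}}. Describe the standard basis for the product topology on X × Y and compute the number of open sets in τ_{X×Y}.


Basis B = {∅ × ∅, {ν} × {x50}, {ν} × {x51}, {ρ} × {x50}, {ρ} × {x51}, {ν} × {x50, x51}, {ν, ρ} × {x50}, {ν, ρ} × {x51}, {ρ} × {x50, x51}, {ν} × {x50, x51, x52}, {ν, ξ, ρ} × {x50}, {ν, ξ, ρ} × {x51}, {ρ} × {x50, x51, x52}, {ν, ρ} × {x50, x51}, {ν, ρ} × {x50, x51, x52}, {ν, ξ, ρ} × {x50, x51}, {ν, ξ, ρ} × {x50, x51, x52}}; |τ_{X×Y}| = 48.

Enumerate products U × V with U ∈ τ_X, V ∈ τ_Y (deduplicated):
  ∅ × ∅ = {} (∅)
  {ν} × {x50} = {(ν,x50)}
  {ν} × {x51} = {(ν,x51)}
  {ρ} × {x50} = {(ρ,x50)}
  {ρ} × {x51} = {(ρ,x51)}
  {ν} × {x50, x51} = {(ν,x50), (ν,x51)}
  {ν, ρ} × {x50} = {(ν,x50), (ρ,x50)}
  {ν, ρ} × {x51} = {(ν,x51), (ρ,x51)}
  {ρ} × {x50, x51} = {(ρ,x50), (ρ,x51)}
  {ν} × {x50, x51, x52} = {(ν,x50), (ν,x51), (ν,x52)}
  {ν, ξ, ρ} × {x50} = {(ν,x50), (ξ,x50), (ρ,x50)}
  {ν, ξ, ρ} × {x51} = {(ν,x51), (ξ,x51), (ρ,x51)}
  {ρ} × {x50, x51, x52} = {(ρ,x50), (ρ,x51), (ρ,x52)}
  {ν, ρ} × {x50, x51} = {(ν,x50), (ν,x51), (ρ,x50), (ρ,x51)}
  {ν, ρ} × {x50, x51, x52} = {(ν,x50), (ν,x51), (ν,x52), (ρ,x50), (ρ,x51), (ρ,x52)}
  {ν, ξ, ρ} × {x50, x51} = {(ν,x50), (ν,x51), (ξ,x50), (ξ,x51), (ρ,x50), (ρ,x51)}
  {ν, ξ, ρ} × {x50, x51, x52} = {(ν,x50), (ν,x51), (ν,x52), (ξ,x50), (ξ,x51), (ξ,x52), (ρ,x50), (ρ,x51), (ρ,x52)}
These 17 distinct sets form the basis B.
Close under arbitrary unions to get τ_{X×Y}; counting gives |τ_{X×Y}| = 48.


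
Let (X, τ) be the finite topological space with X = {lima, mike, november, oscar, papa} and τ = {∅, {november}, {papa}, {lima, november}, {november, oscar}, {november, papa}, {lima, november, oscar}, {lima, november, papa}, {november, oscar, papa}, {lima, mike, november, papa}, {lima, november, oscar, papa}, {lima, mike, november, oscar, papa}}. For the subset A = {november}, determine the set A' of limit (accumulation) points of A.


A' = {lima, mike, oscar}

For each x ∈ X, list the open sets U ∈ τ with x ∈ U, then check whether U ∩ (A ∖ {x}) ≠ ∅ for every such U.
  x = lima: opens ∋ x are {lima, november}, {lima, november, oscar}, {lima, november, papa}, {lima, mike, november, papa}, {lima, november, oscar, papa}, {lima, mike, november, oscar, papa}; each meets A ∖ {lima}, so x IS a limit point.
  x = mike: opens ∋ x are {lima, mike, november, papa}, {lima, mike, november, oscar, papa}; each meets A ∖ {mike}, so x IS a limit point.
  x = november: open {november} ∋ x has {november} ∩ (A ∖ {november}) = ∅, so x is NOT a limit point.
  x = oscar: opens ∋ x are {november, oscar}, {lima, november, oscar}, {november, oscar, papa}, {lima, november, oscar, papa}, {lima, mike, november, oscar, papa}; each meets A ∖ {oscar}, so x IS a limit point.
  x = papa: open {papa} ∋ x has {papa} ∩ (A ∖ {papa}) = ∅, so x is NOT a limit point.
Collecting: A' = {lima, mike, oscar}.


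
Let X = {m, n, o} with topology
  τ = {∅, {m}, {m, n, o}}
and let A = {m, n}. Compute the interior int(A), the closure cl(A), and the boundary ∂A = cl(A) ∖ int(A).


int(A) = {m}, cl(A) = {m, n, o}, ∂A = {n, o}.

Closed sets in (X, τ) are complements of opens:
  closed(X, τ) = {∅, {n, o}, {m, n, o}}.
int(A) = ⋃ {U ∈ τ : U ⊆ A}. Opens contained in A: ∅, {m}.
Taking the union of these: int(A) = {m}.
cl(A) = ⋂ {C closed : A ⊆ C}. Closed sets containing A: {m, n, o}.
Intersecting these: cl(A) = {m, n, o}.
∂A = cl(A) ∖ int(A) = {m, n, o} ∖ {m} = {n, o}.
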